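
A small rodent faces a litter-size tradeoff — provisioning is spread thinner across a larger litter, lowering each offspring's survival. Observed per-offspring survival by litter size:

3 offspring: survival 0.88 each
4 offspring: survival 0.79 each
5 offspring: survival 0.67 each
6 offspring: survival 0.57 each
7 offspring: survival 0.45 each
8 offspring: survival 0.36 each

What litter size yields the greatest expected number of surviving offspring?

6

Expected surviving offspring = c × s(c):
  c=3: 3 × 0.88 = 2.640
  c=4: 4 × 0.79 = 3.160
  c=5: 5 × 0.67 = 3.350
  c=6: 6 × 0.57 = 3.420
  c=7: 7 × 0.45 = 3.150
  c=8: 8 × 0.36 = 2.880
Maximum at c = 6 (3.420 surviving offspring).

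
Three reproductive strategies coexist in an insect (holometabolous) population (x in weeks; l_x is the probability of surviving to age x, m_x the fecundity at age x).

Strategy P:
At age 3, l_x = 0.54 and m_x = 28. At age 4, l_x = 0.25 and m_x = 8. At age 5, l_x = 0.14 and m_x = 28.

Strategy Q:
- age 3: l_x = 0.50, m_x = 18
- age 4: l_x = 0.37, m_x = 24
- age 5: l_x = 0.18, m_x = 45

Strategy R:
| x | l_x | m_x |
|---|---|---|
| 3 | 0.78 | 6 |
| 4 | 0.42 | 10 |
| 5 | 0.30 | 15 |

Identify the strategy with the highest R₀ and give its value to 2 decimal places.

Strategy P: R₀ = 0.54×28 + 0.25×8 + 0.14×28 = 21.0400
Strategy Q: R₀ = 0.50×18 + 0.37×24 + 0.18×45 = 25.9800
Strategy R: R₀ = 0.78×6 + 0.42×10 + 0.30×15 = 13.3800
Highest R₀: strategy Q with 25.9800.

25.98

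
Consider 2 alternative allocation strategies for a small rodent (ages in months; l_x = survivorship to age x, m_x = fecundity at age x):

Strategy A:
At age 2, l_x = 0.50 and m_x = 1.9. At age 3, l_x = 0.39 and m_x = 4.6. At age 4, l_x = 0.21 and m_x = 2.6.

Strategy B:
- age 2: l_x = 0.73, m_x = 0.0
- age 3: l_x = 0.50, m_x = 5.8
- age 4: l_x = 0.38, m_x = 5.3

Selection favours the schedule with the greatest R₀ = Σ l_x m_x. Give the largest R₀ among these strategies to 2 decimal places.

4.91

Strategy A: R₀ = 0.50×1.9 + 0.39×4.6 + 0.21×2.6 = 3.2900
Strategy B: R₀ = 0.73×0.0 + 0.50×5.8 + 0.38×5.3 = 4.9140
Highest R₀: strategy B with 4.9140.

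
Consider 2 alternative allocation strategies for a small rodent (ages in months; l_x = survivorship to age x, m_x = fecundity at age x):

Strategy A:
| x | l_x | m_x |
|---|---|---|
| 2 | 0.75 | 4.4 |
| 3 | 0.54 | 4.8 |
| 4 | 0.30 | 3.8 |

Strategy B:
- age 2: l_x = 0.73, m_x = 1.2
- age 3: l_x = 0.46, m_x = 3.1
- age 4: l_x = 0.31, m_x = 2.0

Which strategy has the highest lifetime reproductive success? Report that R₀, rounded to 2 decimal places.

Strategy A: R₀ = 0.75×4.4 + 0.54×4.8 + 0.30×3.8 = 7.0320
Strategy B: R₀ = 0.73×1.2 + 0.46×3.1 + 0.31×2.0 = 2.9220
Highest R₀: strategy A with 7.0320.

7.03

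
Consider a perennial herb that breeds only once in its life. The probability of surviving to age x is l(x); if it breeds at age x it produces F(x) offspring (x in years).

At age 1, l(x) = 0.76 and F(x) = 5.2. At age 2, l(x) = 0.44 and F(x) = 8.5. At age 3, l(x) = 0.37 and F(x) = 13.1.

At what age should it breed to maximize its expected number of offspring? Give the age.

Expected offspring if breeding at age x = l(x) × F(x):
  age 1: 0.76 × 5.2 = 3.952
  age 2: 0.44 × 8.5 = 3.740
  age 3: 0.37 × 13.1 = 4.847
Maximum at age 3 (4.847).

3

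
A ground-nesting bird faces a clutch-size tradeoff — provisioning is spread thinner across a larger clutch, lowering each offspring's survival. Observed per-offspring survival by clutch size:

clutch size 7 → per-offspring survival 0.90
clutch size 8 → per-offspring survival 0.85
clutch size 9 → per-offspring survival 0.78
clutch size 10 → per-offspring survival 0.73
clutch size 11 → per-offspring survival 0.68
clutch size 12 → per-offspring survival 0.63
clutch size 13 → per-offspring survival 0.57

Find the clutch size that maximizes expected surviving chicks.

12

Expected surviving chicks = c × s(c):
  c=7: 7 × 0.90 = 6.300
  c=8: 8 × 0.85 = 6.800
  c=9: 9 × 0.78 = 7.020
  c=10: 10 × 0.73 = 7.300
  c=11: 11 × 0.68 = 7.480
  c=12: 12 × 0.63 = 7.560
  c=13: 13 × 0.57 = 7.410
Maximum at c = 12 (7.560 surviving chicks).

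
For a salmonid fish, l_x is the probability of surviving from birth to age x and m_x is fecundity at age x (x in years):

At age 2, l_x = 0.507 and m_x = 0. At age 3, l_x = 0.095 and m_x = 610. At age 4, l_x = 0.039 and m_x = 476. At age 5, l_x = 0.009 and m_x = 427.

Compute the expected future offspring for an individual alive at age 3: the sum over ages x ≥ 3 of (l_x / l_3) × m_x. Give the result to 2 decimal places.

845.86

l_3 = 0.095. Conditional survival from age 3 to x is l_x / l_3.
  x=3: (0.095/0.095) × 610 = 610.0000
  x=4: (0.039/0.095) × 476 = 195.4105
  x=5: (0.009/0.095) × 427 = 40.4526
Sum = 610.0000 + 195.4105 + 40.4526 = 845.8632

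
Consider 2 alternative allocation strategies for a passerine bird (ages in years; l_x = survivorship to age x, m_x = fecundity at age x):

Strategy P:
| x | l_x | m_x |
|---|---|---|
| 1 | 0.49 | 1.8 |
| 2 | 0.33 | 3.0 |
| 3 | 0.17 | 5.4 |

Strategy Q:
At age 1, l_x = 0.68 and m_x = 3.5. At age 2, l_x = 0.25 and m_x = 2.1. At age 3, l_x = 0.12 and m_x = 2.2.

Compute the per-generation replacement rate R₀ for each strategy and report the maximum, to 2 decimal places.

3.17

Strategy P: R₀ = 0.49×1.8 + 0.33×3.0 + 0.17×5.4 = 2.7900
Strategy Q: R₀ = 0.68×3.5 + 0.25×2.1 + 0.12×2.2 = 3.1690
Highest R₀: strategy Q with 3.1690.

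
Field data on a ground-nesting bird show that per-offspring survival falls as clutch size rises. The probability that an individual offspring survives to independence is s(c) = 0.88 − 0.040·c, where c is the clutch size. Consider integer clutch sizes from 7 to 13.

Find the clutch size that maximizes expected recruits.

Expected recruits = c × s(c):
  c=7: 7 × 0.600 = 4.200
  c=8: 8 × 0.560 = 4.480
  c=9: 9 × 0.520 = 4.680
  c=10: 10 × 0.480 = 4.800
  c=11: 11 × 0.440 = 4.840
  c=12: 12 × 0.400 = 4.800
  c=13: 13 × 0.360 = 4.680
Maximum at c = 11 (4.840 recruits).

11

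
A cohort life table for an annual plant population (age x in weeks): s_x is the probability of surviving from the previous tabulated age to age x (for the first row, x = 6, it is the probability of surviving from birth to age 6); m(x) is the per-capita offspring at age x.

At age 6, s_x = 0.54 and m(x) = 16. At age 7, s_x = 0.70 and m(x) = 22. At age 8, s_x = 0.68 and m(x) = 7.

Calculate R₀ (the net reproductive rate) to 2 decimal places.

Survivorship from birth: l_x = s_6·s_7·…·s_x.
  l_6 = 0.54000
  l_7 = 0.37800
  l_8 = 0.25704
R₀ = Σ l_x m(x):
  age 6: 0.54000 × 16 = 8.6400
  age 7: 0.37800 × 22 = 8.3160
  age 8: 0.25704 × 7 = 1.7993
R₀ = 8.6400 + 8.3160 + 1.7993 = 18.7553

18.76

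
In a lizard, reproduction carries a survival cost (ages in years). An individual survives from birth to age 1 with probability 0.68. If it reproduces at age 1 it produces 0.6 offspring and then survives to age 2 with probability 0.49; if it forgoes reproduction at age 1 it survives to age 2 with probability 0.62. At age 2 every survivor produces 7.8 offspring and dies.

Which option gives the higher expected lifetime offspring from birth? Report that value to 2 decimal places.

breed at age 1: R₀ = 0.68 × (0.6 + 0.49 × 7.8) = 0.68 × 4.4220 = 3.0070
delay to age 2: R₀ = 0.68 × (0.62 × 7.8) = 0.68 × 4.8360 = 3.2885
Higher: delay to age 2 (3.2885).

3.29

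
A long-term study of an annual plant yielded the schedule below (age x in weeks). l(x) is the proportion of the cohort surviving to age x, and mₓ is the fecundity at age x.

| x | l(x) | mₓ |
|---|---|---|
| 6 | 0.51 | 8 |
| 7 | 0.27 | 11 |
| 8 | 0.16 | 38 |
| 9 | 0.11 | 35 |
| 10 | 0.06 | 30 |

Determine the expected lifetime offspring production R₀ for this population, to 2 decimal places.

R₀ = Σ l(x) mₓ:
  age 6: 0.51 × 8 = 4.0800
  age 7: 0.27 × 11 = 2.9700
  age 8: 0.16 × 38 = 6.0800
  age 9: 0.11 × 35 = 3.8500
  age 10: 0.06 × 30 = 1.8000
R₀ = 4.0800 + 2.9700 + 6.0800 + 3.8500 + 1.8000 = 18.7800

18.78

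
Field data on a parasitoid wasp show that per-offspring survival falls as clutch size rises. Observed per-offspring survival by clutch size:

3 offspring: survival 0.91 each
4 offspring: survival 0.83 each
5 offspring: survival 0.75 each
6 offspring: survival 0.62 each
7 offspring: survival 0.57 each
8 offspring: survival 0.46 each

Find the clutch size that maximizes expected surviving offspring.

Expected surviving offspring = c × s(c):
  c=3: 3 × 0.91 = 2.730
  c=4: 4 × 0.83 = 3.320
  c=5: 5 × 0.75 = 3.750
  c=6: 6 × 0.62 = 3.720
  c=7: 7 × 0.57 = 3.990
  c=8: 8 × 0.46 = 3.680
Maximum at c = 7 (3.990 surviving offspring).

7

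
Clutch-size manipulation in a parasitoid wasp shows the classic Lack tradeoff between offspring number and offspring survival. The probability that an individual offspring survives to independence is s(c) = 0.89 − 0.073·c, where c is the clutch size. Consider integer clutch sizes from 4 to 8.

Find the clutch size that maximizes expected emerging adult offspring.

Expected emerging adult offspring = c × s(c):
  c=4: 4 × 0.598 = 2.392
  c=5: 5 × 0.525 = 2.625
  c=6: 6 × 0.452 = 2.712
  c=7: 7 × 0.379 = 2.653
  c=8: 8 × 0.306 = 2.448
Maximum at c = 6 (2.712 emerging adult offspring).

6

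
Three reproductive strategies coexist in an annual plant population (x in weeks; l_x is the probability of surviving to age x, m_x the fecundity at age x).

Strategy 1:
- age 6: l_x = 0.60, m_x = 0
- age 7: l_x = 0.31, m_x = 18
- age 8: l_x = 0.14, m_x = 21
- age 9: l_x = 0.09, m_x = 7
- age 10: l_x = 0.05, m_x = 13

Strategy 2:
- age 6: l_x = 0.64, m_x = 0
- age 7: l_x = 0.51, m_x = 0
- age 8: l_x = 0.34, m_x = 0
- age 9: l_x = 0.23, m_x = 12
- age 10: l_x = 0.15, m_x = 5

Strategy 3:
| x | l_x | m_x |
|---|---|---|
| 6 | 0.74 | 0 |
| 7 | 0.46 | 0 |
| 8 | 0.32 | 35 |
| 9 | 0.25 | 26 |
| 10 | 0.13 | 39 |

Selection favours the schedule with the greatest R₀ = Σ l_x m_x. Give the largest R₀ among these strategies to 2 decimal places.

22.77

Strategy 1: R₀ = 0.60×0 + 0.31×18 + 0.14×21 + 0.09×7 + 0.05×13 = 9.8000
Strategy 2: R₀ = 0.64×0 + 0.51×0 + 0.34×0 + 0.23×12 + 0.15×5 = 3.5100
Strategy 3: R₀ = 0.74×0 + 0.46×0 + 0.32×35 + 0.25×26 + 0.13×39 = 22.7700
Highest R₀: strategy 3 with 22.7700.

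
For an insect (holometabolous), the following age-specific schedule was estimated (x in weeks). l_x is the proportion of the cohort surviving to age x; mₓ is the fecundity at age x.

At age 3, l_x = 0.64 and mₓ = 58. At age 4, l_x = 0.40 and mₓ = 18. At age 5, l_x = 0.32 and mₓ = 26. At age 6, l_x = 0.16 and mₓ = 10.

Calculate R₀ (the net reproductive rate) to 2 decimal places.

R₀ = Σ l_x mₓ:
  age 3: 0.64 × 58 = 37.1200
  age 4: 0.40 × 18 = 7.2000
  age 5: 0.32 × 26 = 8.3200
  age 6: 0.16 × 10 = 1.6000
R₀ = 37.1200 + 7.2000 + 8.3200 + 1.6000 = 54.2400

54.24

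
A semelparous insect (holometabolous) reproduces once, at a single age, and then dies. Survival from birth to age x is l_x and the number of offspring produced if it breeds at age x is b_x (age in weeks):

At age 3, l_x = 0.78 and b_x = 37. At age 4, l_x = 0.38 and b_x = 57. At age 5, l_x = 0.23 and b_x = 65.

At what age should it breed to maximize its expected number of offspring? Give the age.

3

Expected offspring if breeding at age x = l_x × b_x:
  age 3: 0.78 × 37 = 28.860
  age 4: 0.38 × 57 = 21.660
  age 5: 0.23 × 65 = 14.950
Maximum at age 3 (28.860).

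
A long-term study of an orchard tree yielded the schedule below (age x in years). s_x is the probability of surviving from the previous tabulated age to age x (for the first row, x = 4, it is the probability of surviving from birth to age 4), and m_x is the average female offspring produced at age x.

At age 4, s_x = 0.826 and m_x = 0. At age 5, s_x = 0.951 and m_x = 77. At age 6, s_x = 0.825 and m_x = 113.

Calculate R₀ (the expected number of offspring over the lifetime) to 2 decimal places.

133.72

Survivorship from birth: l_x = s_4·s_5·…·s_x.
  l_4 = 0.82600
  l_5 = 0.78553
  l_6 = 0.64806
R₀ = Σ l_x m_x:
  age 4: 0.82600 × 0 = 0.0000
  age 5: 0.78553 × 77 = 60.4858
  age 6: 0.64806 × 113 = 73.2308
R₀ = 0.0000 + 60.4858 + 73.2308 = 133.7166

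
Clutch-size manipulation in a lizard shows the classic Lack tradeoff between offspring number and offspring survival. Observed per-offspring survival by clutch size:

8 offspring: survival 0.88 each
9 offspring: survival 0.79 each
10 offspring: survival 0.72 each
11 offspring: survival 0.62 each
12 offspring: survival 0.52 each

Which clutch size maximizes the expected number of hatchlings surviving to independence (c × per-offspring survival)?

10

Expected hatchlings surviving to independence = c × s(c):
  c=8: 8 × 0.88 = 7.040
  c=9: 9 × 0.79 = 7.110
  c=10: 10 × 0.72 = 7.200
  c=11: 11 × 0.62 = 6.820
  c=12: 12 × 0.52 = 6.240
Maximum at c = 10 (7.200 hatchlings surviving to independence).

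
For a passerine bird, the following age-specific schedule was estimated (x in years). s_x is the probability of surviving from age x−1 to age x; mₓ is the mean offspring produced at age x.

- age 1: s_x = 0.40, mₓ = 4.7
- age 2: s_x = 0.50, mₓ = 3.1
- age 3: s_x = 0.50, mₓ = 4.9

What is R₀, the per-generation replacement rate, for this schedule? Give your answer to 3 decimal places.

Survivorship from birth: l_x = s_1·s_2·…·s_x.
  l_1 = 0.40000
  l_2 = 0.20000
  l_3 = 0.10000
R₀ = Σ l_x mₓ:
  age 1: 0.40000 × 4.7 = 1.8800
  age 2: 0.20000 × 3.1 = 0.6200
  age 3: 0.10000 × 4.9 = 0.4900
R₀ = 1.8800 + 0.6200 + 0.4900 = 2.9900

2.990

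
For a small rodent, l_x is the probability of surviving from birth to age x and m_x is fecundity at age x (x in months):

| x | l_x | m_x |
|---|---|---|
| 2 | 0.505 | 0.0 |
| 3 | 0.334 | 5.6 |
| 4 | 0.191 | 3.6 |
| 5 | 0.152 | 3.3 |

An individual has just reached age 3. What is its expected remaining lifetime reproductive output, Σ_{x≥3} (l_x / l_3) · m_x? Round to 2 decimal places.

9.16

l_3 = 0.334. Conditional survival from age 3 to x is l_x / l_3.
  x=3: (0.334/0.334) × 5.6 = 5.6000
  x=4: (0.191/0.334) × 3.6 = 2.0587
  x=5: (0.152/0.334) × 3.3 = 1.5018
Sum = 5.6000 + 2.0587 + 1.5018 = 9.1605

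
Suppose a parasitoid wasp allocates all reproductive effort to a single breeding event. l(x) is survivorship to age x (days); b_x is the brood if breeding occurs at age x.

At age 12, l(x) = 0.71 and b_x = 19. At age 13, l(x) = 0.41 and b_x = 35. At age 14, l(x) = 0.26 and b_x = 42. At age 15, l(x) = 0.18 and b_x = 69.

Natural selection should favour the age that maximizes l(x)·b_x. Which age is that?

13

Expected offspring if breeding at age x = l(x) × b_x:
  age 12: 0.71 × 19 = 13.490
  age 13: 0.41 × 35 = 14.350
  age 14: 0.26 × 42 = 10.920
  age 15: 0.18 × 69 = 12.420
Maximum at age 13 (14.350).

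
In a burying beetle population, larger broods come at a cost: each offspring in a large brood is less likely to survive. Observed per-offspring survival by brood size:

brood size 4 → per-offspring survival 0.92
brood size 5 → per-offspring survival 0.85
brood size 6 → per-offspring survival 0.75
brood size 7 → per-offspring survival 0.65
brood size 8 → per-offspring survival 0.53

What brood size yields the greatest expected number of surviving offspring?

Expected surviving offspring = c × s(c):
  c=4: 4 × 0.92 = 3.680
  c=5: 5 × 0.85 = 4.250
  c=6: 6 × 0.75 = 4.500
  c=7: 7 × 0.65 = 4.550
  c=8: 8 × 0.53 = 4.240
Maximum at c = 7 (4.550 surviving offspring).

7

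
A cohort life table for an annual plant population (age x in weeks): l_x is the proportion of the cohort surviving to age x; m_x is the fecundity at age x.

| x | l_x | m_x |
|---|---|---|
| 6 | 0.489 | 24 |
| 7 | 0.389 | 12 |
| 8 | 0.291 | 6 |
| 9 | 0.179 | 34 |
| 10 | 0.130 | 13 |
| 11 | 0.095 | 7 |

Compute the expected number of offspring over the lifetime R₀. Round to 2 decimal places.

26.59

R₀ = Σ l_x m_x:
  age 6: 0.489 × 24 = 11.7360
  age 7: 0.389 × 12 = 4.6680
  age 8: 0.291 × 6 = 1.7460
  age 9: 0.179 × 34 = 6.0860
  age 10: 0.130 × 13 = 1.6900
  age 11: 0.095 × 7 = 0.6650
R₀ = 11.7360 + 4.6680 + 1.7460 + 6.0860 + 1.6900 + 0.6650 = 26.5910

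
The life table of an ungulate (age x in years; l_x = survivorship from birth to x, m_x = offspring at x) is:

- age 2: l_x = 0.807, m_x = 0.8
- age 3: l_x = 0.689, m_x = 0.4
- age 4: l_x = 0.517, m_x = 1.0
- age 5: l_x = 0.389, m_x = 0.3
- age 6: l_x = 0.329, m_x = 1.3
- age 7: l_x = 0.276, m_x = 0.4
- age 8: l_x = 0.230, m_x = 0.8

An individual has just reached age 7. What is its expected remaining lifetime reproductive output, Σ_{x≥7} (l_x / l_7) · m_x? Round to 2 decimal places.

l_7 = 0.276. Conditional survival from age 7 to x is l_x / l_7.
  x=7: (0.276/0.276) × 0.4 = 0.4000
  x=8: (0.230/0.276) × 0.8 = 0.6667
Sum = 0.4000 + 0.6667 = 1.0667

1.07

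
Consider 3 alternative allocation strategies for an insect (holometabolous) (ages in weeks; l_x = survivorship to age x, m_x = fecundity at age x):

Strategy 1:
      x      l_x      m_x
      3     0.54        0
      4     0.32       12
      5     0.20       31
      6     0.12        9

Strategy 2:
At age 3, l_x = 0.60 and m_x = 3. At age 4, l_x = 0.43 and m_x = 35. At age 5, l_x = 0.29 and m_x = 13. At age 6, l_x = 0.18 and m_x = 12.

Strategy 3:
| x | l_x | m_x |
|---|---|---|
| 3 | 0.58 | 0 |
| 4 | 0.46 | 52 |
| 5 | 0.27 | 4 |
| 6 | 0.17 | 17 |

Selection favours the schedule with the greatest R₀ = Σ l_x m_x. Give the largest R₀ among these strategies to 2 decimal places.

27.89

Strategy 1: R₀ = 0.54×0 + 0.32×12 + 0.20×31 + 0.12×9 = 11.1200
Strategy 2: R₀ = 0.60×3 + 0.43×35 + 0.29×13 + 0.18×12 = 22.7800
Strategy 3: R₀ = 0.58×0 + 0.46×52 + 0.27×4 + 0.17×17 = 27.8900
Highest R₀: strategy 3 with 27.8900.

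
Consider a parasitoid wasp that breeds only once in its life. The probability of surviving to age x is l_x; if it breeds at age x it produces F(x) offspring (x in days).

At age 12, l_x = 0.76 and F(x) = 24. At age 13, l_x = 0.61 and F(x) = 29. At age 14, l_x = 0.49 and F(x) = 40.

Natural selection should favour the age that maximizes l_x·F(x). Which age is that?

Expected offspring if breeding at age x = l_x × F(x):
  age 12: 0.76 × 24 = 18.240
  age 13: 0.61 × 29 = 17.690
  age 14: 0.49 × 40 = 19.600
Maximum at age 14 (19.600).

14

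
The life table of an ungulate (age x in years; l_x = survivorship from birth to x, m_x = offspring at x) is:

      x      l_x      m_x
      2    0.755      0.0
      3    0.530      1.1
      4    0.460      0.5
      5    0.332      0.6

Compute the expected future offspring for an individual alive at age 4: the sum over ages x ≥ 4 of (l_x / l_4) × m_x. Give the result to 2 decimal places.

0.93

l_4 = 0.460. Conditional survival from age 4 to x is l_x / l_4.
  x=4: (0.460/0.460) × 0.5 = 0.5000
  x=5: (0.332/0.460) × 0.6 = 0.4330
Sum = 0.5000 + 0.4330 = 0.9330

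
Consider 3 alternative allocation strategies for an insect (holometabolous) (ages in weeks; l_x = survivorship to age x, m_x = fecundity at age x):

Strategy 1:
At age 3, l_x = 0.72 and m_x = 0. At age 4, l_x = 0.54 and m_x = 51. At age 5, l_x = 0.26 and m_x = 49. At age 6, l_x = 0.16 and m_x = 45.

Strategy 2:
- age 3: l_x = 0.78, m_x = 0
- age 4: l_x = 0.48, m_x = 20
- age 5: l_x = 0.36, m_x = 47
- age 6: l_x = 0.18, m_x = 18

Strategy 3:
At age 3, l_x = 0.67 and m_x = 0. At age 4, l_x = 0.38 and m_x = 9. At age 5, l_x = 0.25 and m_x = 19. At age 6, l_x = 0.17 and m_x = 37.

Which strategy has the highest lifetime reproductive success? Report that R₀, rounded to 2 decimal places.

47.48

Strategy 1: R₀ = 0.72×0 + 0.54×51 + 0.26×49 + 0.16×45 = 47.4800
Strategy 2: R₀ = 0.78×0 + 0.48×20 + 0.36×47 + 0.18×18 = 29.7600
Strategy 3: R₀ = 0.67×0 + 0.38×9 + 0.25×19 + 0.17×37 = 14.4600
Highest R₀: strategy 1 with 47.4800.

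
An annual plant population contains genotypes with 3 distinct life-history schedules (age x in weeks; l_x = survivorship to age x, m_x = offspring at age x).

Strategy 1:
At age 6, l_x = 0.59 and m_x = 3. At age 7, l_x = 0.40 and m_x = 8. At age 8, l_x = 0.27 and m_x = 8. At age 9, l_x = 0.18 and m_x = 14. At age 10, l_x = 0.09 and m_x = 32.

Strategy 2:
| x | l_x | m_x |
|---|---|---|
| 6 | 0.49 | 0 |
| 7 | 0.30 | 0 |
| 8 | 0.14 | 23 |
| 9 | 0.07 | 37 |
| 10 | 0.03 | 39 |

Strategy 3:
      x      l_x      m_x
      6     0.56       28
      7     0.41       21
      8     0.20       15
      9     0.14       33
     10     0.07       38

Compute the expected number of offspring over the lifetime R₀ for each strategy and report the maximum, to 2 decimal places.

34.57

Strategy 1: R₀ = 0.59×3 + 0.40×8 + 0.27×8 + 0.18×14 + 0.09×32 = 12.5300
Strategy 2: R₀ = 0.49×0 + 0.30×0 + 0.14×23 + 0.07×37 + 0.03×39 = 6.9800
Strategy 3: R₀ = 0.56×28 + 0.41×21 + 0.20×15 + 0.14×33 + 0.07×38 = 34.5700
Highest R₀: strategy 3 with 34.5700.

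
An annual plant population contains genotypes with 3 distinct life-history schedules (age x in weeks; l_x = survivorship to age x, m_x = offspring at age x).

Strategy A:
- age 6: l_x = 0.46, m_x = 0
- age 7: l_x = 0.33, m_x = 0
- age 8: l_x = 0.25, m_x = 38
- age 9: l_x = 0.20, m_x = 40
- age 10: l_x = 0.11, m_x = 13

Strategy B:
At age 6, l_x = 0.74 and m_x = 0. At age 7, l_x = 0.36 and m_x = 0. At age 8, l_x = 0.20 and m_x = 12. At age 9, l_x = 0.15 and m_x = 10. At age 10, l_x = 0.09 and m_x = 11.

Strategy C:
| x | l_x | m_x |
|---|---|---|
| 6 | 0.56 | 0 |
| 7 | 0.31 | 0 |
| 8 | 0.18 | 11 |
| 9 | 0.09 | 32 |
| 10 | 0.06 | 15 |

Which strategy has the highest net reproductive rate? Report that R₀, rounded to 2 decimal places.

18.93

Strategy A: R₀ = 0.46×0 + 0.33×0 + 0.25×38 + 0.20×40 + 0.11×13 = 18.9300
Strategy B: R₀ = 0.74×0 + 0.36×0 + 0.20×12 + 0.15×10 + 0.09×11 = 4.8900
Strategy C: R₀ = 0.56×0 + 0.31×0 + 0.18×11 + 0.09×32 + 0.06×15 = 5.7600
Highest R₀: strategy A with 18.9300.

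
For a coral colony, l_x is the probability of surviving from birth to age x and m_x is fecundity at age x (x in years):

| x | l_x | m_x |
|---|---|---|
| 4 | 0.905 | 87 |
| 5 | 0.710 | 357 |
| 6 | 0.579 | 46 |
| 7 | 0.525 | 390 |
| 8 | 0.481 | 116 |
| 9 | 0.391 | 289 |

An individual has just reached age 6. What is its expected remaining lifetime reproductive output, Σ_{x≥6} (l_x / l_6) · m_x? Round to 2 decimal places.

l_6 = 0.579. Conditional survival from age 6 to x is l_x / l_6.
  x=6: (0.579/0.579) × 46 = 46.0000
  x=7: (0.525/0.579) × 390 = 353.6269
  x=8: (0.481/0.579) × 116 = 96.3661
  x=9: (0.391/0.579) × 289 = 195.1623
Sum = 46.0000 + 353.6269 + 96.3661 + 195.1623 = 691.1554

691.16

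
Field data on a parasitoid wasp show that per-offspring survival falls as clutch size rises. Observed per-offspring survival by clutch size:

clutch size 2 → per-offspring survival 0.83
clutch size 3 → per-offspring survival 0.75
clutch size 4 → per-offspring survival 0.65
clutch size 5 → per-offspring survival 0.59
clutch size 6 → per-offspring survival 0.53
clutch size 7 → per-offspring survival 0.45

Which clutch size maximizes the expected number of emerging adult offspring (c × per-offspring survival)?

6

Expected emerging adult offspring = c × s(c):
  c=2: 2 × 0.83 = 1.660
  c=3: 3 × 0.75 = 2.250
  c=4: 4 × 0.65 = 2.600
  c=5: 5 × 0.59 = 2.950
  c=6: 6 × 0.53 = 3.180
  c=7: 7 × 0.45 = 3.150
Maximum at c = 6 (3.180 emerging adult offspring).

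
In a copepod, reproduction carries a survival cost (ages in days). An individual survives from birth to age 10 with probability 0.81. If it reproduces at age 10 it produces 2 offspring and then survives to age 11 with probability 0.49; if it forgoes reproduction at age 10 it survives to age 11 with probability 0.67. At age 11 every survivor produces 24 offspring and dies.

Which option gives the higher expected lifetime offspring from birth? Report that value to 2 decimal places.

breed at age 10: R₀ = 0.81 × (2 + 0.49 × 24) = 0.81 × 13.7600 = 11.1456
delay to age 11: R₀ = 0.81 × (0.67 × 24) = 0.81 × 16.0800 = 13.0248
Higher: delay to age 11 (13.0248).

13.02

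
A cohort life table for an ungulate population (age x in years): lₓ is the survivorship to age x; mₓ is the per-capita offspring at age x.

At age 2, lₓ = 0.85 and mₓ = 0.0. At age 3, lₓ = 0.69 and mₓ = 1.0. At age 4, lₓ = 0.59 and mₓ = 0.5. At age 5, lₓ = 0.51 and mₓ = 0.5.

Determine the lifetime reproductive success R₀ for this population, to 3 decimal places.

1.240

R₀ = Σ lₓ mₓ:
  age 2: 0.85 × 0.0 = 0.0000
  age 3: 0.69 × 1.0 = 0.6900
  age 4: 0.59 × 0.5 = 0.2950
  age 5: 0.51 × 0.5 = 0.2550
R₀ = 0.0000 + 0.6900 + 0.2950 + 0.2550 = 1.2400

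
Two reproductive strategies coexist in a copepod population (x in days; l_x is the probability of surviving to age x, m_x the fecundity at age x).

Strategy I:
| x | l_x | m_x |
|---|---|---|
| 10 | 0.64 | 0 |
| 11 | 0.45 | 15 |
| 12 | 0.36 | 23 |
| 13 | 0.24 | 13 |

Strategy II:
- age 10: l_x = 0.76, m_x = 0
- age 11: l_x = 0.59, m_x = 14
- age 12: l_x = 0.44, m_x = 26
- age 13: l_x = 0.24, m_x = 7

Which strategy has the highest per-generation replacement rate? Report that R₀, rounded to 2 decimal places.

Strategy I: R₀ = 0.64×0 + 0.45×15 + 0.36×23 + 0.24×13 = 18.1500
Strategy II: R₀ = 0.76×0 + 0.59×14 + 0.44×26 + 0.24×7 = 21.3800
Highest R₀: strategy II with 21.3800.

21.38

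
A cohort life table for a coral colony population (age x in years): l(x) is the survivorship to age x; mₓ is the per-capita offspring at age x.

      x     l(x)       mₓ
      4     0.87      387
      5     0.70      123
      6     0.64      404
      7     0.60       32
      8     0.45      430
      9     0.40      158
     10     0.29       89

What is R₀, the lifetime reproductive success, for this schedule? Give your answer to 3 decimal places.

R₀ = Σ l(x) mₓ:
  age 4: 0.87 × 387 = 336.6900
  age 5: 0.70 × 123 = 86.1000
  age 6: 0.64 × 404 = 258.5600
  age 7: 0.60 × 32 = 19.2000
  age 8: 0.45 × 430 = 193.5000
  age 9: 0.40 × 158 = 63.2000
  age 10: 0.29 × 89 = 25.8100
R₀ = 336.6900 + 86.1000 + 258.5600 + 19.2000 + 193.5000 + 63.2000 + 25.8100 = 983.0600

983.060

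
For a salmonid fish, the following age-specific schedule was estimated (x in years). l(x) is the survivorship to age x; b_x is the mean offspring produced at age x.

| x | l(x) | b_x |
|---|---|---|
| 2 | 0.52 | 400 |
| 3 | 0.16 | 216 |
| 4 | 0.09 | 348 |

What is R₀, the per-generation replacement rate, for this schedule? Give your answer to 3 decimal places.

R₀ = Σ l(x) b_x:
  age 2: 0.52 × 400 = 208.0000
  age 3: 0.16 × 216 = 34.5600
  age 4: 0.09 × 348 = 31.3200
R₀ = 208.0000 + 34.5600 + 31.3200 = 273.8800

273.880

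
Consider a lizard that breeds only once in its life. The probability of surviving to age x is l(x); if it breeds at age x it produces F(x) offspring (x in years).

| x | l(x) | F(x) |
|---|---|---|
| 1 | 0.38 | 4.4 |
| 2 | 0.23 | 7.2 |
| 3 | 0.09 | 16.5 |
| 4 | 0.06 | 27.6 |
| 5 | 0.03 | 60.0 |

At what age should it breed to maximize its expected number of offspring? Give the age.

Expected offspring if breeding at age x = l(x) × F(x):
  age 1: 0.38 × 4.4 = 1.672
  age 2: 0.23 × 7.2 = 1.656
  age 3: 0.09 × 16.5 = 1.485
  age 4: 0.06 × 27.6 = 1.656
  age 5: 0.03 × 60.0 = 1.800
Maximum at age 5 (1.800).

5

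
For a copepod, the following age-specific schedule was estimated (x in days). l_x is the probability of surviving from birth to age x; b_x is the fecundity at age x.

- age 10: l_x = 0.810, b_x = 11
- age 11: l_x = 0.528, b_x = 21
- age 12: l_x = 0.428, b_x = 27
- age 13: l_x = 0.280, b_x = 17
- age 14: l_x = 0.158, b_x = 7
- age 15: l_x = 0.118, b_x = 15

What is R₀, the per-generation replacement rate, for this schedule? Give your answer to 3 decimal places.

R₀ = Σ l_x b_x:
  age 10: 0.810 × 11 = 8.9100
  age 11: 0.528 × 21 = 11.0880
  age 12: 0.428 × 27 = 11.5560
  age 13: 0.280 × 17 = 4.7600
  age 14: 0.158 × 7 = 1.1060
  age 15: 0.118 × 15 = 1.7700
R₀ = 8.9100 + 11.0880 + 11.5560 + 4.7600 + 1.1060 + 1.7700 = 39.1900

39.190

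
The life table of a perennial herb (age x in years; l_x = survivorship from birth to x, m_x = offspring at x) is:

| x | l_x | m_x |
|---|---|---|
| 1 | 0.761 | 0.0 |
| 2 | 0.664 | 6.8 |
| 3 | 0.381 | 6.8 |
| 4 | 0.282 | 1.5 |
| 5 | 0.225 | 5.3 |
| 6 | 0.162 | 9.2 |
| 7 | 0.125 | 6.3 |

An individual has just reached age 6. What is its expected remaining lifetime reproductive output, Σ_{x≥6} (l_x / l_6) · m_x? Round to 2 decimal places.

l_6 = 0.162. Conditional survival from age 6 to x is l_x / l_6.
  x=6: (0.162/0.162) × 9.2 = 9.2000
  x=7: (0.125/0.162) × 6.3 = 4.8611
Sum = 9.2000 + 4.8611 = 14.0611

14.06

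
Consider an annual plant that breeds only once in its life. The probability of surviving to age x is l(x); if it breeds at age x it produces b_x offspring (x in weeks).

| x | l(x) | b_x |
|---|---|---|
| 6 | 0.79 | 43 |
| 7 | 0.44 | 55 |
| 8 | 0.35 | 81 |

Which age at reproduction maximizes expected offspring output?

6

Expected offspring if breeding at age x = l(x) × b_x:
  age 6: 0.79 × 43 = 33.970
  age 7: 0.44 × 55 = 24.200
  age 8: 0.35 × 81 = 28.350
Maximum at age 6 (33.970).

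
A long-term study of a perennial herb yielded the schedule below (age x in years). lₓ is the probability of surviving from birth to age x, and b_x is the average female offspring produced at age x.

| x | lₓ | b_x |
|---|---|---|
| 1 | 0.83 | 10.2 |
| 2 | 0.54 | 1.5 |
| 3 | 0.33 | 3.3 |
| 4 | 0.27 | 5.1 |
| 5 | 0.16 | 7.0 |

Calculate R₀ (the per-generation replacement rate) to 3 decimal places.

12.862

R₀ = Σ lₓ b_x:
  age 1: 0.83 × 10.2 = 8.4660
  age 2: 0.54 × 1.5 = 0.8100
  age 3: 0.33 × 3.3 = 1.0890
  age 4: 0.27 × 5.1 = 1.3770
  age 5: 0.16 × 7.0 = 1.1200
R₀ = 8.4660 + 0.8100 + 1.0890 + 1.3770 + 1.1200 = 12.8620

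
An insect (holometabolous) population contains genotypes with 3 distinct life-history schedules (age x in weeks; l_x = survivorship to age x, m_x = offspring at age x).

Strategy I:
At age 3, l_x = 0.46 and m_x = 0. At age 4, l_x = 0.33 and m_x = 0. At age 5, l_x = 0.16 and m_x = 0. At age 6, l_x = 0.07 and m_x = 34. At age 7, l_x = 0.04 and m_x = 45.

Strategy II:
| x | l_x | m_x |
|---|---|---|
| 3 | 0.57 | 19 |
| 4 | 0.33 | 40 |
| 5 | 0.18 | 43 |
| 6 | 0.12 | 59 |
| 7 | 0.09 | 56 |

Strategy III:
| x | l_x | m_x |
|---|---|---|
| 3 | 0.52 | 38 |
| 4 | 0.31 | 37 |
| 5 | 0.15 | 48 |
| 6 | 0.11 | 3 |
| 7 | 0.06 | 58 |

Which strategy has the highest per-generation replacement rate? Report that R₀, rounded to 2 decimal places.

43.89

Strategy I: R₀ = 0.46×0 + 0.33×0 + 0.16×0 + 0.07×34 + 0.04×45 = 4.1800
Strategy II: R₀ = 0.57×19 + 0.33×40 + 0.18×43 + 0.12×59 + 0.09×56 = 43.8900
Strategy III: R₀ = 0.52×38 + 0.31×37 + 0.15×48 + 0.11×3 + 0.06×58 = 42.2400
Highest R₀: strategy II with 43.8900.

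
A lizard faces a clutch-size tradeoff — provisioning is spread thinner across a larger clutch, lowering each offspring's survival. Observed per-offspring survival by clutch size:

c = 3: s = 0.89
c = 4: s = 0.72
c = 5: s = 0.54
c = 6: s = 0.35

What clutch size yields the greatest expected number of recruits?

4

Expected recruits = c × s(c):
  c=3: 3 × 0.89 = 2.670
  c=4: 4 × 0.72 = 2.880
  c=5: 5 × 0.54 = 2.700
  c=6: 6 × 0.35 = 2.100
Maximum at c = 4 (2.880 recruits).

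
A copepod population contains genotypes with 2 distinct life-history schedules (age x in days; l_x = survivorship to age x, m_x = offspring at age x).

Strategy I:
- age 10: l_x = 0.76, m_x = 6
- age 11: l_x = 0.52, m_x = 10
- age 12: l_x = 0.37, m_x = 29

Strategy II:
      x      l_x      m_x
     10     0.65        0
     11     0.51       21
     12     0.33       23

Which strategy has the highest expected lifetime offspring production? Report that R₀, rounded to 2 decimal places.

20.49

Strategy I: R₀ = 0.76×6 + 0.52×10 + 0.37×29 = 20.4900
Strategy II: R₀ = 0.65×0 + 0.51×21 + 0.33×23 = 18.3000
Highest R₀: strategy I with 20.4900.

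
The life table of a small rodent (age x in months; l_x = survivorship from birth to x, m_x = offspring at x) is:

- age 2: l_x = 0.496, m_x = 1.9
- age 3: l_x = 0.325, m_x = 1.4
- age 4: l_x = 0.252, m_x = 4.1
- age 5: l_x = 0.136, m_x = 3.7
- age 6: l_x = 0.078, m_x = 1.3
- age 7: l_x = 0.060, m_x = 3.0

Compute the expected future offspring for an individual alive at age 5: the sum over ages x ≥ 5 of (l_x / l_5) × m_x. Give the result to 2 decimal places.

5.77

l_5 = 0.136. Conditional survival from age 5 to x is l_x / l_5.
  x=5: (0.136/0.136) × 3.7 = 3.7000
  x=6: (0.078/0.136) × 1.3 = 0.7456
  x=7: (0.060/0.136) × 3.0 = 1.3235
Sum = 3.7000 + 0.7456 + 1.3235 = 5.7691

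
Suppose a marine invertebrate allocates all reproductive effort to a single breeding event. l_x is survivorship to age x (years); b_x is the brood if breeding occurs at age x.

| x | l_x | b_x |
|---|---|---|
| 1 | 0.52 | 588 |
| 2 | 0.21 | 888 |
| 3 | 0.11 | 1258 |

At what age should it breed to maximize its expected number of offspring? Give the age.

1

Expected offspring if breeding at age x = l_x × b_x:
  age 1: 0.52 × 588 = 305.760
  age 2: 0.21 × 888 = 186.480
  age 3: 0.11 × 1258 = 138.380
Maximum at age 1 (305.760).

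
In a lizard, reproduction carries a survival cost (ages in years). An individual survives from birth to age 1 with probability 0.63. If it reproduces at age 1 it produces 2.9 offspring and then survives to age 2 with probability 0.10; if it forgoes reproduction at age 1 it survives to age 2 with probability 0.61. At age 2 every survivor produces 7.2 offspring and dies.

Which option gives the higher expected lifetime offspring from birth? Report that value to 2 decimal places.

breed at age 1: R₀ = 0.63 × (2.9 + 0.10 × 7.2) = 0.63 × 3.6200 = 2.2806
delay to age 2: R₀ = 0.63 × (0.61 × 7.2) = 0.63 × 4.3920 = 2.7670
Higher: delay to age 2 (2.7670).

2.77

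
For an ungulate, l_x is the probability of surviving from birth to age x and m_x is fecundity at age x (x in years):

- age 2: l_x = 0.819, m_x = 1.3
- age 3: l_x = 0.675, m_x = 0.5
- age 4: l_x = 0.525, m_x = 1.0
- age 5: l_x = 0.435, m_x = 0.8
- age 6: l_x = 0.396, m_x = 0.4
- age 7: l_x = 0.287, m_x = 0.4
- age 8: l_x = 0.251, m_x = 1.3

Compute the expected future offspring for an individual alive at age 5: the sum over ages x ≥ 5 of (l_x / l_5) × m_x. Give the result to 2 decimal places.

l_5 = 0.435. Conditional survival from age 5 to x is l_x / l_5.
  x=5: (0.435/0.435) × 0.8 = 0.8000
  x=6: (0.396/0.435) × 0.4 = 0.3641
  x=7: (0.287/0.435) × 0.4 = 0.2639
  x=8: (0.251/0.435) × 1.3 = 0.7501
Sum = 0.8000 + 0.3641 + 0.2639 + 0.7501 = 2.1782

2.18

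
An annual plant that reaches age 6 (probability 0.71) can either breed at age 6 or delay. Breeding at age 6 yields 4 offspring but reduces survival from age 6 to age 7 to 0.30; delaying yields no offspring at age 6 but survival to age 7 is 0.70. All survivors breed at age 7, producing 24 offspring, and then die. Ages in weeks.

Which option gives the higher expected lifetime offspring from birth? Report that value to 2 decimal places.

11.93

breed at age 6: R₀ = 0.71 × (4 + 0.30 × 24) = 0.71 × 11.2000 = 7.9520
delay to age 7: R₀ = 0.71 × (0.70 × 24) = 0.71 × 16.8000 = 11.9280
Higher: delay to age 7 (11.9280).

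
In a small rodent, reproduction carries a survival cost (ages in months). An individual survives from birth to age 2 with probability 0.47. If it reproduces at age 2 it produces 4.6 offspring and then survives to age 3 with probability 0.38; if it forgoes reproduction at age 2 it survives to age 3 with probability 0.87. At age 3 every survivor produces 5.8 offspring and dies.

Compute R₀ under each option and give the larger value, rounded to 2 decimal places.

3.20

breed at age 2: R₀ = 0.47 × (4.6 + 0.38 × 5.8) = 0.47 × 6.8040 = 3.1979
delay to age 3: R₀ = 0.47 × (0.87 × 5.8) = 0.47 × 5.0460 = 2.3716
Higher: breed at age 2 (3.1979).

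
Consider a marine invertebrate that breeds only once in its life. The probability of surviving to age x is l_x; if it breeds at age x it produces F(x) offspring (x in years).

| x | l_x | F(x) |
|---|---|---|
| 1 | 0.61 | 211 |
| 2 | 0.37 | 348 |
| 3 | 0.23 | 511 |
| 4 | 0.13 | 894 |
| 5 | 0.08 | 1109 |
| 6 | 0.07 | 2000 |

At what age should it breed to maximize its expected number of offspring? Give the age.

6

Expected offspring if breeding at age x = l_x × F(x):
  age 1: 0.61 × 211 = 128.710
  age 2: 0.37 × 348 = 128.760
  age 3: 0.23 × 511 = 117.530
  age 4: 0.13 × 894 = 116.220
  age 5: 0.08 × 1109 = 88.720
  age 6: 0.07 × 2000 = 140.000
Maximum at age 6 (140.000).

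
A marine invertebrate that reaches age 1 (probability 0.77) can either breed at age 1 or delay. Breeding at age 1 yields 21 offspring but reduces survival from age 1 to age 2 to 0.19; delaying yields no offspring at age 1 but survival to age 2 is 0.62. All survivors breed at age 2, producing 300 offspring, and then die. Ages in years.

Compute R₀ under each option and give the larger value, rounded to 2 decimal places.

breed at age 1: R₀ = 0.77 × (21 + 0.19 × 300) = 0.77 × 78.0000 = 60.0600
delay to age 2: R₀ = 0.77 × (0.62 × 300) = 0.77 × 186.0000 = 143.2200
Higher: delay to age 2 (143.2200).

143.22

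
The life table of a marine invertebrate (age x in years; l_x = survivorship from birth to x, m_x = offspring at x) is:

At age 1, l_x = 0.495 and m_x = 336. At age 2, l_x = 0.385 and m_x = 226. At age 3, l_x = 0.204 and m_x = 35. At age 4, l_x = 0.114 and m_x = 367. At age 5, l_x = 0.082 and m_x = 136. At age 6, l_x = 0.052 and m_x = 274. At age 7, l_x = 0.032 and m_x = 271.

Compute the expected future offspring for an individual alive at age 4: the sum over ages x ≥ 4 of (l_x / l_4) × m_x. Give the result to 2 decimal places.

l_4 = 0.114. Conditional survival from age 4 to x is l_x / l_4.
  x=4: (0.114/0.114) × 367 = 367.0000
  x=5: (0.082/0.114) × 136 = 97.8246
  x=6: (0.052/0.114) × 274 = 124.9825
  x=7: (0.032/0.114) × 271 = 76.0702
Sum = 367.0000 + 97.8246 + 124.9825 + 76.0702 = 665.8772

665.88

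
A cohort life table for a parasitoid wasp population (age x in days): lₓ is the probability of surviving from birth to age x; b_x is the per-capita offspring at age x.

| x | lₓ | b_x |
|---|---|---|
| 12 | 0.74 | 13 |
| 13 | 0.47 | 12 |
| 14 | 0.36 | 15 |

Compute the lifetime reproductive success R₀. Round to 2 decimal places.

20.66

R₀ = Σ lₓ b_x:
  age 12: 0.74 × 13 = 9.6200
  age 13: 0.47 × 12 = 5.6400
  age 14: 0.36 × 15 = 5.4000
R₀ = 9.6200 + 5.6400 + 5.4000 = 20.6600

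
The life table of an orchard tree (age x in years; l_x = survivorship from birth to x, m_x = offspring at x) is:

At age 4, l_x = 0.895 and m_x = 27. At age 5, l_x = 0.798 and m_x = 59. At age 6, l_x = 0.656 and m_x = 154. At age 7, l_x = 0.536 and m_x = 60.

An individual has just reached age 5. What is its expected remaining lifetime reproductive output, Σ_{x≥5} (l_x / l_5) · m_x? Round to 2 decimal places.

l_5 = 0.798. Conditional survival from age 5 to x is l_x / l_5.
  x=5: (0.798/0.798) × 59 = 59.0000
  x=6: (0.656/0.798) × 154 = 126.5965
  x=7: (0.536/0.798) × 60 = 40.3008
Sum = 59.0000 + 126.5965 + 40.3008 = 225.8972

225.90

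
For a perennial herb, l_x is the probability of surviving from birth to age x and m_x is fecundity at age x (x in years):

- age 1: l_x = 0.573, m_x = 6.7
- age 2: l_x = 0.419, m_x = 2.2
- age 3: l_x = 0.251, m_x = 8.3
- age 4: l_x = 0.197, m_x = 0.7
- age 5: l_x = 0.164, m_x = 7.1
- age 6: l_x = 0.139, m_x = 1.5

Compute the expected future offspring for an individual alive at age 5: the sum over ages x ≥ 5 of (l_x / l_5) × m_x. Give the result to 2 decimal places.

l_5 = 0.164. Conditional survival from age 5 to x is l_x / l_5.
  x=5: (0.164/0.164) × 7.1 = 7.1000
  x=6: (0.139/0.164) × 1.5 = 1.2713
Sum = 7.1000 + 1.2713 = 8.3713

8.37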